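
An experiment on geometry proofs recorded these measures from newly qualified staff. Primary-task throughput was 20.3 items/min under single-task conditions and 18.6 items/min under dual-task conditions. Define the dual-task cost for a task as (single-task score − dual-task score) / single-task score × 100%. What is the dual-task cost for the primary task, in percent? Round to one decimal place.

Cost = (20.3 − 18.6) / 20.3 × 100%
     = 1.7000 / 20.3 × 100% = 8.3744%.
≈ 8.4%.

8.4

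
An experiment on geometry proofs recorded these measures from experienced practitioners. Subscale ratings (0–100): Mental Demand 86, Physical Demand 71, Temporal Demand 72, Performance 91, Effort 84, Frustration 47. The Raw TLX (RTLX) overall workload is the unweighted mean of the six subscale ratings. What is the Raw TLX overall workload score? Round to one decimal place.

Sum of ratings = 86 + 71 + 72 + 91 + 84 + 47 = 451.
RTLX = 451 / 6 = 75.1667 ≈ 75.2.

75.2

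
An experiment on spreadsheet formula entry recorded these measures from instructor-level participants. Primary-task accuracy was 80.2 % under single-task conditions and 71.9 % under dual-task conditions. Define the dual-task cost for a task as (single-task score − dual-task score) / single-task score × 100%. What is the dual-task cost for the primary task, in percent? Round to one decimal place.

10.3

Cost = (80.2 − 71.9) / 80.2 × 100%
     = 8.3000 / 80.2 × 100% = 10.3491%.
≈ 10.3%.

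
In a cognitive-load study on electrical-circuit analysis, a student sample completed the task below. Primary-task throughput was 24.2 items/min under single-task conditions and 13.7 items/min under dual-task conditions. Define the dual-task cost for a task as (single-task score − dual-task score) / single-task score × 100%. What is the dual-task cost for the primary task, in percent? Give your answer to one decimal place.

43.4

Cost = (24.2 − 13.7) / 24.2 × 100%
     = 10.5000 / 24.2 × 100% = 43.3884%.
≈ 43.4%.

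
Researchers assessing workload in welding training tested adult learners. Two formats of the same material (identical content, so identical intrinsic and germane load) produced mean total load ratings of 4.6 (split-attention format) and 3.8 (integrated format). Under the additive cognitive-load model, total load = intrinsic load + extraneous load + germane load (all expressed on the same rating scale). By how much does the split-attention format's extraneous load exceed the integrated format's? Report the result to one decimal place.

Intrinsic and germane load are equal across formats, so the difference in total load equals the difference in extraneous load.
Extraneous-load difference = 4.6 − 3.8 = 0.8.

0.8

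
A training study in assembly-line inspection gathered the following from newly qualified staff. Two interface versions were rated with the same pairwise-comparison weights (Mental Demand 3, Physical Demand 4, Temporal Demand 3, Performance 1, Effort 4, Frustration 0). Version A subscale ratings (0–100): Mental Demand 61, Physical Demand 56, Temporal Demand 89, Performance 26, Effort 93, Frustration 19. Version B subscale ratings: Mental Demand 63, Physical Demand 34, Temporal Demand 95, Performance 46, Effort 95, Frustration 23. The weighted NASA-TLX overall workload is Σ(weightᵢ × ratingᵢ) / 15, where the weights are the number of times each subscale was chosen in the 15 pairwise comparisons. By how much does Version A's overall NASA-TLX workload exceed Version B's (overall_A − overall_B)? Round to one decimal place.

Version A weighted sum = 3·61 + 4·56 + 3·89 + 1·26 + 4·93 + 0·19 = 183 + 224 + 267 + 26 + 372 + 0 = 1072; overall_A = 1072/15 = 71.4667.
Version B weighted sum = 3·63 + 4·34 + 3·95 + 1·46 + 4·95 + 0·23 = 189 + 136 + 285 + 46 + 380 + 0 = 1036; overall_B = 1036/15 = 69.0667.
Difference = 71.4667 − 69.0667 = 2.4000 ≈ 2.4.

2.4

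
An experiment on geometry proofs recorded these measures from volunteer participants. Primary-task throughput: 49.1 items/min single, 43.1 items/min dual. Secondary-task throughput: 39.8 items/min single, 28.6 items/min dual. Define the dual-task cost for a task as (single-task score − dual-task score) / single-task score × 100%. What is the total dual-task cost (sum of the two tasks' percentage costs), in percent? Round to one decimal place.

40.4

Primary cost = (49.1 − 43.1) / 49.1 × 100% = 12.2200%.
Secondary cost = (39.8 − 28.6) / 39.8 × 100% = 28.1407%.
Total = 12.2200% + 28.1407% = 40.3607% ≈ 40.4%.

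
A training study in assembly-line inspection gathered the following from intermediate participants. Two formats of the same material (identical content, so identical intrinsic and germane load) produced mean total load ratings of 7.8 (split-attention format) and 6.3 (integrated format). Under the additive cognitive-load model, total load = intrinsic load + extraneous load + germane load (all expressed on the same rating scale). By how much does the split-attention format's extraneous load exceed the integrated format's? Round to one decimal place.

Intrinsic and germane load are equal across formats, so the difference in total load equals the difference in extraneous load.
Extraneous-load difference = 7.8 − 6.3 = 1.5.

1.5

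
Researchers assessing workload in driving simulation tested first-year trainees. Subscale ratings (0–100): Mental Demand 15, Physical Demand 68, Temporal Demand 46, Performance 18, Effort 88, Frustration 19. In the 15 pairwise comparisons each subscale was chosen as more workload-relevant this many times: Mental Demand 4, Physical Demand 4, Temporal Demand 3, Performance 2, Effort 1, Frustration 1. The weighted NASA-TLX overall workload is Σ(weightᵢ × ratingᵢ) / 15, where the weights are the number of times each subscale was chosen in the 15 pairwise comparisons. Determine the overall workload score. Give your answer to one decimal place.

40.9

The tallies are the weights (they sum to 15).
Weighted sum = 4·15 + 4·68 + 3·46 + 2·18 + 1·88 + 1·19
            = 60 + 272 + 138 + 36 + 88 + 19 = 613.
Overall workload = 613 / 15 = 40.8667 ≈ 40.9.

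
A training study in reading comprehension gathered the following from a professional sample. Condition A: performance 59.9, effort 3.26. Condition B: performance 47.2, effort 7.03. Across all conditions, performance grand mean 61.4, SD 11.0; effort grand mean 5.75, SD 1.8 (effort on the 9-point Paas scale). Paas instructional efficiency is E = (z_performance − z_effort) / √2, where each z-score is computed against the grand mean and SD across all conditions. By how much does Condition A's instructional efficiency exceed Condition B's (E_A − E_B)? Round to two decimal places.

Condition A: z_P = (59.9 − 61.4)/11.0 = -0.1364; z_E = (3.26 − 5.75)/1.8 = -1.3833; E_A = (-0.1364 − (-1.3833))/√2 = 0.8817.
Condition B: z_P = (47.2 − 61.4)/11.0 = -1.2909; z_E = (7.03 − 5.75)/1.8 = 0.7111; E_B = (-1.2909 − 0.7111)/√2 = -1.4156.
E_A − E_B = 0.8817 − (-1.4156) = 2.2973 ≈ 2.30.

2.30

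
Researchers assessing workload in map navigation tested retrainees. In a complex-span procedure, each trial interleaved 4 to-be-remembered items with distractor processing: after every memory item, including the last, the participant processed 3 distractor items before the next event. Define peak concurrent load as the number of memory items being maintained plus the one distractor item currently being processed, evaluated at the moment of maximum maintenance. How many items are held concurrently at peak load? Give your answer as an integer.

5

Maintenance is greatest during the distractor(s) after memory item 4: all 4 memory items are being held.
One distractor item is concurrently being processed.
Peak concurrent load = 4 + 1 = 5 items.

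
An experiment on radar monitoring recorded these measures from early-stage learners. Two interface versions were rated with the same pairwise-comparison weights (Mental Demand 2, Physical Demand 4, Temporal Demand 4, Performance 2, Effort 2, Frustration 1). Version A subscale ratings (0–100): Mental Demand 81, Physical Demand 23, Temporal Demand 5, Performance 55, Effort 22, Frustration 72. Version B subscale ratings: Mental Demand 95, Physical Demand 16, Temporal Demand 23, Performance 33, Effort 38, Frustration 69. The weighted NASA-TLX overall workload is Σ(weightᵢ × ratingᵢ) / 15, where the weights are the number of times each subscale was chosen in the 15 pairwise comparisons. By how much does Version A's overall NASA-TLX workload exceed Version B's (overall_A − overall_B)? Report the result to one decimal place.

Version A weighted sum = 2·81 + 4·23 + 4·5 + 2·55 + 2·22 + 1·72 = 162 + 92 + 20 + 110 + 44 + 72 = 500; overall_A = 500/15 = 33.3333.
Version B weighted sum = 2·95 + 4·16 + 4·23 + 2·33 + 2·38 + 1·69 = 190 + 64 + 92 + 66 + 76 + 69 = 557; overall_B = 557/15 = 37.1333.
Difference = 33.3333 − 37.1333 = -3.8000 ≈ -3.8.

-3.8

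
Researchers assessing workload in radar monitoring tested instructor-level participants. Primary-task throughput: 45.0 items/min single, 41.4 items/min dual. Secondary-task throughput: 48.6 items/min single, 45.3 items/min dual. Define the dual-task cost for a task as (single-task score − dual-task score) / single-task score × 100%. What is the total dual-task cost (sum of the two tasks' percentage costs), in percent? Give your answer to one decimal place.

Primary cost = (45.0 − 41.4) / 45.0 × 100% = 8.0000%.
Secondary cost = (48.6 − 45.3) / 48.6 × 100% = 6.7901%.
Total = 8.0000% + 6.7901% = 14.7901% ≈ 14.8%.

14.8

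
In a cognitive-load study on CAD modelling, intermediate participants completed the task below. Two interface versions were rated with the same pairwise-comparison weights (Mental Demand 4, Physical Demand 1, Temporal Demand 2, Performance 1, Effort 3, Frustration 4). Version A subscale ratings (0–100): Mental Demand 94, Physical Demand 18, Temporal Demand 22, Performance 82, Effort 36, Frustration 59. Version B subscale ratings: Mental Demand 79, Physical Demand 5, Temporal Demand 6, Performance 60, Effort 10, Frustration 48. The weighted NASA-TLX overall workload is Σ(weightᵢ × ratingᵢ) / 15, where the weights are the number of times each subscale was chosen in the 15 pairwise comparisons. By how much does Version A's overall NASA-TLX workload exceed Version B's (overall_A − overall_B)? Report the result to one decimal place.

Version A weighted sum = 4·94 + 1·18 + 2·22 + 1·82 + 3·36 + 4·59 = 376 + 18 + 44 + 82 + 108 + 236 = 864; overall_A = 864/15 = 57.6000.
Version B weighted sum = 4·79 + 1·5 + 2·6 + 1·60 + 3·10 + 4·48 = 316 + 5 + 12 + 60 + 30 + 192 = 615; overall_B = 615/15 = 41.0000.
Difference = 57.6000 − 41.0000 = 16.6000 ≈ 16.6.

16.6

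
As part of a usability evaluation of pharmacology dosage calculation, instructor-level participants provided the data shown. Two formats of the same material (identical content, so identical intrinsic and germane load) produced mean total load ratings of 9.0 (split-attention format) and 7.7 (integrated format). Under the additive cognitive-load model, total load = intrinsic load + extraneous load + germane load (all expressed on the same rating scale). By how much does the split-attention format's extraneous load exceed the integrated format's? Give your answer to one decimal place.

Intrinsic and germane load are equal across formats, so the difference in total load equals the difference in extraneous load.
Extraneous-load difference = 9.0 − 7.7 = 1.3.

1.3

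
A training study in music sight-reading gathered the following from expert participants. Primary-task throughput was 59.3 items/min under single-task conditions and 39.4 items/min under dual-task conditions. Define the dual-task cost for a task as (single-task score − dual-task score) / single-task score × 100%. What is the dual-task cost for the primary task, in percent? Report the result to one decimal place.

33.6

Cost = (59.3 − 39.4) / 59.3 × 100%
     = 19.9000 / 59.3 × 100% = 33.5582%.
≈ 33.6%.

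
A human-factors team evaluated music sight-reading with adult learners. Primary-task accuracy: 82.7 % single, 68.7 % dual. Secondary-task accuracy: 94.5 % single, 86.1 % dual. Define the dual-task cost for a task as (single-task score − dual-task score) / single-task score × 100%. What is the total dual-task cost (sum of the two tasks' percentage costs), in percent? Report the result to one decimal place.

25.8

Primary cost = (82.7 − 68.7) / 82.7 × 100% = 16.9287%.
Secondary cost = (94.5 − 86.1) / 94.5 × 100% = 8.8889%.
Total = 16.9287% + 8.8889% = 25.8176% ≈ 25.8%.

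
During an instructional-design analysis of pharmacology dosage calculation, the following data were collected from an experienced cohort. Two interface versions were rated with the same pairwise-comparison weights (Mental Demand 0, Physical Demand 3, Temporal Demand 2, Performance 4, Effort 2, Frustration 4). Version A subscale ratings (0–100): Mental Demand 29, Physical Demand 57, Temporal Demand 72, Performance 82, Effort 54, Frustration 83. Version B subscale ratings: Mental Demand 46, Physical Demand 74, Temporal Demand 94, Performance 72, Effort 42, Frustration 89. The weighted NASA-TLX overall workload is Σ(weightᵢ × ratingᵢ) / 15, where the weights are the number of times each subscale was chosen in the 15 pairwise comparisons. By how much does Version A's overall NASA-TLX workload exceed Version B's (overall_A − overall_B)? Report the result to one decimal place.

Version A weighted sum = 0·29 + 3·57 + 2·72 + 4·82 + 2·54 + 4·83 = 0 + 171 + 144 + 328 + 108 + 332 = 1083; overall_A = 1083/15 = 72.2000.
Version B weighted sum = 0·46 + 3·74 + 2·94 + 4·72 + 2·42 + 4·89 = 0 + 222 + 188 + 288 + 84 + 356 = 1138; overall_B = 1138/15 = 75.8667.
Difference = 72.2000 − 75.8667 = -3.6667 ≈ -3.7.

-3.7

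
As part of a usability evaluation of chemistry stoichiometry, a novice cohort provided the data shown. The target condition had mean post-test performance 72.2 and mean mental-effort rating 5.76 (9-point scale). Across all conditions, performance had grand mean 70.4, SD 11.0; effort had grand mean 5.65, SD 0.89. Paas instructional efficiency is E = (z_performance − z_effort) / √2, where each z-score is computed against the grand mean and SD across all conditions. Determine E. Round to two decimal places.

0.03

z_performance = (72.2 − 70.4) / 11.0 = 1.8000 / 11.0 = 0.1636.
z_effort = (5.76 − 5.65) / 0.89 = 0.1100 / 0.89 = 0.1236.
z_P − z_E = 0.1636 − 0.1236 = 0.0400.
E = 0.0400 / √2 = 0.0400 / 1.41421 = 0.0283 ≈ 0.03.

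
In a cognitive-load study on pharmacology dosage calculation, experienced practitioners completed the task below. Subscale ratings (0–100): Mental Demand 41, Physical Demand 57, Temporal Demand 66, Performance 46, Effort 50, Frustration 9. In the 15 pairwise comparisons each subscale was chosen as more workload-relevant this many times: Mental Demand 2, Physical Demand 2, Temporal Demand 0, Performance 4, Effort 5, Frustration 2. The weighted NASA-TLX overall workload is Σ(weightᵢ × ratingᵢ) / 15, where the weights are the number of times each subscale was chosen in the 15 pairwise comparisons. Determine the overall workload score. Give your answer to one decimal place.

The tallies are the weights (they sum to 15).
Weighted sum = 2·41 + 2·57 + 0·66 + 4·46 + 5·50 + 2·9
            = 82 + 114 + 0 + 184 + 250 + 18 = 648.
Overall workload = 648 / 15 = 43.2000 ≈ 43.2.

43.2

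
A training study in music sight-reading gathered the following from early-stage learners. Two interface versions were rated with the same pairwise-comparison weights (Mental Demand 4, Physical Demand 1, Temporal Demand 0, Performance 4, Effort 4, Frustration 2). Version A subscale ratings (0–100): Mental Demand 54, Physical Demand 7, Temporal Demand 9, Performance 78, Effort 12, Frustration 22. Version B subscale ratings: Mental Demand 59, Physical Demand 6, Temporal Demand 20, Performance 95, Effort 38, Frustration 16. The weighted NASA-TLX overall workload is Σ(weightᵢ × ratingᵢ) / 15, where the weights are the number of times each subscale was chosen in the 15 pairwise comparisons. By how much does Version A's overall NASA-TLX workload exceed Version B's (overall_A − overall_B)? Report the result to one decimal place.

Version A weighted sum = 4·54 + 1·7 + 0·9 + 4·78 + 4·12 + 2·22 = 216 + 7 + 0 + 312 + 48 + 44 = 627; overall_A = 627/15 = 41.8000.
Version B weighted sum = 4·59 + 1·6 + 0·20 + 4·95 + 4·38 + 2·16 = 236 + 6 + 0 + 380 + 152 + 32 = 806; overall_B = 806/15 = 53.7333.
Difference = 41.8000 − 53.7333 = -11.9333 ≈ -11.9.

-11.9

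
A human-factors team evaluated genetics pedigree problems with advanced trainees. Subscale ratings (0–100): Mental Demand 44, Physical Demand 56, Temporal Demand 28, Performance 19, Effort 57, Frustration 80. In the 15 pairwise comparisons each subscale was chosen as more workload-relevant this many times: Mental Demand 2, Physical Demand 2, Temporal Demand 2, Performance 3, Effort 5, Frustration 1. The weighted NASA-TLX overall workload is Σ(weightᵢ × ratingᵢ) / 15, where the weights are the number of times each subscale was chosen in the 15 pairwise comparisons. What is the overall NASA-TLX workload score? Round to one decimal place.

The tallies are the weights (they sum to 15).
Weighted sum = 2·44 + 2·56 + 2·28 + 3·19 + 5·57 + 1·80
            = 88 + 112 + 56 + 57 + 285 + 80 = 678.
Overall workload = 678 / 15 = 45.2000 ≈ 45.2.

45.2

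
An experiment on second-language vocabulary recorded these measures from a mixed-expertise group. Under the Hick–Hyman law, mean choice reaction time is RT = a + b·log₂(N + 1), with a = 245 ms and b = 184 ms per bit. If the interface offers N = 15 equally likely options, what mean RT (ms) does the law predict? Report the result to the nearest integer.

981

log₂(15 + 1) = log₂(16) = 4.0000.
RT = 245 + 184 × 4.0000 = 245 + 736.0000 = 981.0000 ms.
≈ 981 ms.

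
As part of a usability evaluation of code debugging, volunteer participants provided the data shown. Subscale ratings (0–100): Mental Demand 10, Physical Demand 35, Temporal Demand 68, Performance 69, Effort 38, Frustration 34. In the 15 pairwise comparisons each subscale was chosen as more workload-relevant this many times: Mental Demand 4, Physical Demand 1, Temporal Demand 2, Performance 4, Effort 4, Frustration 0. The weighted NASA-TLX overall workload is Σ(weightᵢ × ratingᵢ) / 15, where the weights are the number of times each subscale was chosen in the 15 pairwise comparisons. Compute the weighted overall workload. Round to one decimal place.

The tallies are the weights (they sum to 15).
Weighted sum = 4·10 + 1·35 + 2·68 + 4·69 + 4·38 + 0·34
            = 40 + 35 + 136 + 276 + 152 + 0 = 639.
Overall workload = 639 / 15 = 42.6000 ≈ 42.6.

42.6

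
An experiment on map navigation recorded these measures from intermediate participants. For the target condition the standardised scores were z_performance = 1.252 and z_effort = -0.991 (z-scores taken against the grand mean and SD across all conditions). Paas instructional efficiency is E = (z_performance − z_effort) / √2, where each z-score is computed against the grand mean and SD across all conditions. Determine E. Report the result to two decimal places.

z_P − z_E = 1.252 − (-0.991) = 2.2430.
E = 2.2430 / √2 = 2.2430 / 1.41421 = 1.5860 ≈ 1.59.

1.59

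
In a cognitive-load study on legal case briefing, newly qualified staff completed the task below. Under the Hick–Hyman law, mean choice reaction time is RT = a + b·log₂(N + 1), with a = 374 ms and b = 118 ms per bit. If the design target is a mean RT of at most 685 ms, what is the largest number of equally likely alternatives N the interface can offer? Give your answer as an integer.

5

Set 374 + 118·log₂(N + 1) ≤ 685.
log₂(N + 1) ≤ (685 − 374) / 118 = 2.6356.
N + 1 ≤ 2^2.6356 = 6.2143.
N ≤ 5.2143, so the largest integer N is 5.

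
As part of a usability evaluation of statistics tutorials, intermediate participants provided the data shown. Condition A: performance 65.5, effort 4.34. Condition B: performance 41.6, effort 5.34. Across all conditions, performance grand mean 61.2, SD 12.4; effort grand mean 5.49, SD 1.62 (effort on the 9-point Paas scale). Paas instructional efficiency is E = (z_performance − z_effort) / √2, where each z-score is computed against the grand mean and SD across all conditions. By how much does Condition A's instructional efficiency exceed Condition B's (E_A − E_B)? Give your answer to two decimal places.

Condition A: z_P = (65.5 − 61.2)/12.4 = 0.3468; z_E = (4.34 − 5.49)/1.62 = -0.7099; E_A = (0.3468 − (-0.7099))/√2 = 0.7472.
Condition B: z_P = (41.6 − 61.2)/12.4 = -1.5806; z_E = (5.34 − 5.49)/1.62 = -0.0926; E_B = (-1.5806 − (-0.0926))/√2 = -1.0522.
E_A − E_B = 0.7472 − (-1.0522) = 1.7994 ≈ 1.80.

1.80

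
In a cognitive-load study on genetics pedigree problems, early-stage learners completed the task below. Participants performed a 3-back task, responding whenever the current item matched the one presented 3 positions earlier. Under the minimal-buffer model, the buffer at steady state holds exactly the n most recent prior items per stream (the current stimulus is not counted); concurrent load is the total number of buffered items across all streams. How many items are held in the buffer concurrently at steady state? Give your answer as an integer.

3

The buffer holds the 3 most recent prior items.
Steady-state concurrent load = 3 items.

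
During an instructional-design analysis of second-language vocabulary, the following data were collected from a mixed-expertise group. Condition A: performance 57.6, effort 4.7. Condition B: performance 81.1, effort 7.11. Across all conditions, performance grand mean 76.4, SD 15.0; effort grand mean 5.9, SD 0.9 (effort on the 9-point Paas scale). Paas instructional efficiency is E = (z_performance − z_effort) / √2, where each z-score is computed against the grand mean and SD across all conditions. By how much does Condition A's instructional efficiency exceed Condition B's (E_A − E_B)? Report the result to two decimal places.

Condition A: z_P = (57.6 − 76.4)/15.0 = -1.2533; z_E = (4.7 − 5.9)/0.9 = -1.3333; E_A = (-1.2533 − (-1.3333))/√2 = 0.0566.
Condition B: z_P = (81.1 − 76.4)/15.0 = 0.3133; z_E = (7.11 − 5.9)/0.9 = 1.3444; E_B = (0.3133 − 1.3444)/√2 = -0.7291.
E_A − E_B = 0.0566 − (-0.7291) = 0.7857 ≈ 0.79.

0.79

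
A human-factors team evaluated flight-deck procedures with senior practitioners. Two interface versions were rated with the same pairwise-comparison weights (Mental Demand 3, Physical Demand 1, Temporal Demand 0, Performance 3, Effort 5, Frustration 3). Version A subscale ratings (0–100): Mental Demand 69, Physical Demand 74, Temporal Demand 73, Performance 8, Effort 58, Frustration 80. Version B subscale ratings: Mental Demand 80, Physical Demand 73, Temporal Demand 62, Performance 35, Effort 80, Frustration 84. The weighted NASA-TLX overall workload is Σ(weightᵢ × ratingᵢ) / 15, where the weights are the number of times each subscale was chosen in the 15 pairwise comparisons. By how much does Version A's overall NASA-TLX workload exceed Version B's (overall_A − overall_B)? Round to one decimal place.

Version A weighted sum = 3·69 + 1·74 + 0·73 + 3·8 + 5·58 + 3·80 = 207 + 74 + 0 + 24 + 290 + 240 = 835; overall_A = 835/15 = 55.6667.
Version B weighted sum = 3·80 + 1·73 + 0·62 + 3·35 + 5·80 + 3·84 = 240 + 73 + 0 + 105 + 400 + 252 = 1070; overall_B = 1070/15 = 71.3333.
Difference = 55.6667 − 71.3333 = -15.6666 ≈ -15.7.

-15.7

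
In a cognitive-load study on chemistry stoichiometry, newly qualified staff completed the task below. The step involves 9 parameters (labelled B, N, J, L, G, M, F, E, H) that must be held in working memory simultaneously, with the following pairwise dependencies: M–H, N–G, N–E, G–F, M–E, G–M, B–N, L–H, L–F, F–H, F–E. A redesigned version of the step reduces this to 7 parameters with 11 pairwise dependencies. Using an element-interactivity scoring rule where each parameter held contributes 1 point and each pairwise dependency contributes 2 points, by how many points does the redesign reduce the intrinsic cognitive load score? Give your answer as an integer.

2

Original: 9 × 1 + 11 × 2 = 9 + 22 = 31.
Redesigned: 7 × 1 + 11 × 2 = 7 + 22 = 29.
Reduction = 31 − 29 = 2.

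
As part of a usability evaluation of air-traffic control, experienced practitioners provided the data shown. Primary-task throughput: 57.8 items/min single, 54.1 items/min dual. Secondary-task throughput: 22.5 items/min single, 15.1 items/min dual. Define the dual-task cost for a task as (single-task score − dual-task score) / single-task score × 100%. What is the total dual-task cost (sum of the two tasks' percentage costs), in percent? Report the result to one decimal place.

Primary cost = (57.8 − 54.1) / 57.8 × 100% = 6.4014%.
Secondary cost = (22.5 − 15.1) / 22.5 × 100% = 32.8889%.
Total = 6.4014% + 32.8889% = 39.2903% ≈ 39.3%.

39.3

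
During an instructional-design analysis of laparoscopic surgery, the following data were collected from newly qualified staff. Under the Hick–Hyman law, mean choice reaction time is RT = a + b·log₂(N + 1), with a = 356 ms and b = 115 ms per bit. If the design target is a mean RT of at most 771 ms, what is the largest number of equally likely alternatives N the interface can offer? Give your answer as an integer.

Set 356 + 115·log₂(N + 1) ≤ 771.
log₂(N + 1) ≤ (771 − 356) / 115 = 3.6087.
N + 1 ≤ 2^3.6087 = 12.1991.
N ≤ 11.1991, so the largest integer N is 11.

11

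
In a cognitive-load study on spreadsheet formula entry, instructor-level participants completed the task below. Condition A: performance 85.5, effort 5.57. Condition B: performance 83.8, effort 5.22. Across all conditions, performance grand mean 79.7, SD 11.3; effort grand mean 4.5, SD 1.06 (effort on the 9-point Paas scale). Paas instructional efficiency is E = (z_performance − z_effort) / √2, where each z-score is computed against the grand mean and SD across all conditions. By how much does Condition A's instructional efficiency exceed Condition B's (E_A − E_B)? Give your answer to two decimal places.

Condition A: z_P = (85.5 − 79.7)/11.3 = 0.5133; z_E = (5.57 − 4.5)/1.06 = 1.0094; E_A = (0.5133 − 1.0094)/√2 = -0.3508.
Condition B: z_P = (83.8 − 79.7)/11.3 = 0.3628; z_E = (5.22 − 4.5)/1.06 = 0.6792; E_B = (0.3628 − 0.6792)/√2 = -0.2237.
E_A − E_B = -0.3508 − (-0.2237) = -0.1271 ≈ -0.13.

-0.13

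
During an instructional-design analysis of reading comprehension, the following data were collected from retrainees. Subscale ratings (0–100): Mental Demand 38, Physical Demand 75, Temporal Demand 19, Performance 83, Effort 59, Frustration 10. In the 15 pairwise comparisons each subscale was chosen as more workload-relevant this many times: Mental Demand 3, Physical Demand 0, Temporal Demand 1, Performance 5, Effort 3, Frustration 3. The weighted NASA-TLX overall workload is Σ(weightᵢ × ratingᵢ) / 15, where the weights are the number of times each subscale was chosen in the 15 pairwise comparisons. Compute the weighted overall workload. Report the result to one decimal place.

50.3

The tallies are the weights (they sum to 15).
Weighted sum = 3·38 + 0·75 + 1·19 + 5·83 + 3·59 + 3·10
            = 114 + 0 + 19 + 415 + 177 + 30 = 755.
Overall workload = 755 / 15 = 50.3333 ≈ 50.3.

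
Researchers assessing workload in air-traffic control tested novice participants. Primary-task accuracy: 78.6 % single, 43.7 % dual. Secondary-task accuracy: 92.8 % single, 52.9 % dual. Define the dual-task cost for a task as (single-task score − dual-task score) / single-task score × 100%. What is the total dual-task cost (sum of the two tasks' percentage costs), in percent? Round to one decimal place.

87.4

Primary cost = (78.6 − 43.7) / 78.6 × 100% = 44.4020%.
Secondary cost = (92.8 − 52.9) / 92.8 × 100% = 42.9957%.
Total = 44.4020% + 42.9957% = 87.3977% ≈ 87.4%.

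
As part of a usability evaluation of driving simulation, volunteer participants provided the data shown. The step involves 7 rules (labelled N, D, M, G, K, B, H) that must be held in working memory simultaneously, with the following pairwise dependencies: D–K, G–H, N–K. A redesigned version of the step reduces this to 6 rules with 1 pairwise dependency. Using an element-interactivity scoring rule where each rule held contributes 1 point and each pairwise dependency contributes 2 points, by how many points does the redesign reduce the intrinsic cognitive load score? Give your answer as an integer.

Original: 7 × 1 + 3 × 2 = 7 + 6 = 13.
Redesigned: 6 × 1 + 1 × 2 = 6 + 2 = 8.
Reduction = 13 − 8 = 5.

5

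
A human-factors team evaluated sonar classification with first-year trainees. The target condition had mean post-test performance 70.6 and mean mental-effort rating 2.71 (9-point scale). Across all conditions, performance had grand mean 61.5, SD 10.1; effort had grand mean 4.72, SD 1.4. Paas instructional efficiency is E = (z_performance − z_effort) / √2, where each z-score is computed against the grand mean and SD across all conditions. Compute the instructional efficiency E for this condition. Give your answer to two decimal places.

z_performance = (70.6 − 61.5) / 10.1 = 9.1000 / 10.1 = 0.9010.
z_effort = (2.71 − 4.72) / 1.4 = -2.0100 / 1.4 = -1.4357.
z_P − z_E = 0.9010 − (-1.4357) = 2.3367.
E = 2.3367 / √2 = 2.3367 / 1.41421 = 1.6523 ≈ 1.65.

1.65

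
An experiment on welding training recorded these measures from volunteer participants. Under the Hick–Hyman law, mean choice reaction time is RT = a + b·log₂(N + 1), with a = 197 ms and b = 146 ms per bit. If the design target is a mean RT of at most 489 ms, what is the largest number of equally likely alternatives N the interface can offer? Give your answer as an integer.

Set 197 + 146·log₂(N + 1) ≤ 489.
log₂(N + 1) ≤ (489 − 197) / 146 = 2.0000.
N + 1 ≤ 2^2.0000 = 4.0000.
N ≤ 3.0000, so the largest integer N is 3.

3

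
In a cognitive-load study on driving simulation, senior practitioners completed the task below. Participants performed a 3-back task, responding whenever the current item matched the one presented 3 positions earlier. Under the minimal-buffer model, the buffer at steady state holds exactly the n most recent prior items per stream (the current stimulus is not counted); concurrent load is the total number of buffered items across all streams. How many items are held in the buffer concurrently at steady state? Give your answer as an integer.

The buffer holds the 3 most recent prior items.
Steady-state concurrent load = 3 items.

3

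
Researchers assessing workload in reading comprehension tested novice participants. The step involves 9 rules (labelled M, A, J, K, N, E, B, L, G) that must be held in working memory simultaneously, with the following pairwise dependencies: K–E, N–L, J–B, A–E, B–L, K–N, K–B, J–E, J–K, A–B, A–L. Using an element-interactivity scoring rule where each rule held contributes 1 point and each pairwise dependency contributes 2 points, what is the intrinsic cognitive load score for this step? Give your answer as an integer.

31

Count of rules held simultaneously: 9.
Count of pairwise dependencies listed: 11.
Element contribution: 9 × 1 = 9.
Interaction contribution: 11 × 2 = 22.
Intrinsic load = 9 + 22 = 31.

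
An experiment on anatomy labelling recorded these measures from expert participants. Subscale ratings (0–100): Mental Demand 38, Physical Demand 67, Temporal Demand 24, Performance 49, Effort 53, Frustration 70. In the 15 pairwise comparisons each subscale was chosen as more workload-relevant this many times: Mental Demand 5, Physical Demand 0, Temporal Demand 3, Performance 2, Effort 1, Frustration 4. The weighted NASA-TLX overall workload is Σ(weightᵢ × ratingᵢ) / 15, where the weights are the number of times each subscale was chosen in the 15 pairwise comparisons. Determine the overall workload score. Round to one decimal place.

The tallies are the weights (they sum to 15).
Weighted sum = 5·38 + 0·67 + 3·24 + 2·49 + 1·53 + 4·70
            = 190 + 0 + 72 + 98 + 53 + 280 = 693.
Overall workload = 693 / 15 = 46.2000 ≈ 46.2.

46.2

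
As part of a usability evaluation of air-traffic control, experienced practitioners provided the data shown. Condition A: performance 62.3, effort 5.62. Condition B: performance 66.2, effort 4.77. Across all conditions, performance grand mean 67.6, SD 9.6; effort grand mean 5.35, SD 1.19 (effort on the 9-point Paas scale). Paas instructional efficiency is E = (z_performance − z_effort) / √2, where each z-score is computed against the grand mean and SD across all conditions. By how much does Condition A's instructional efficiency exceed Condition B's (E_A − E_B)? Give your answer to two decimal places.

-0.79

Condition A: z_P = (62.3 − 67.6)/9.6 = -0.5521; z_E = (5.62 − 5.35)/1.19 = 0.2269; E_A = (-0.5521 − 0.2269)/√2 = -0.5508.
Condition B: z_P = (66.2 − 67.6)/9.6 = -0.1458; z_E = (4.77 − 5.35)/1.19 = -0.4874; E_B = (-0.1458 − (-0.4874))/√2 = 0.2415.
E_A − E_B = -0.5508 − 0.2415 = -0.7923 ≈ -0.79.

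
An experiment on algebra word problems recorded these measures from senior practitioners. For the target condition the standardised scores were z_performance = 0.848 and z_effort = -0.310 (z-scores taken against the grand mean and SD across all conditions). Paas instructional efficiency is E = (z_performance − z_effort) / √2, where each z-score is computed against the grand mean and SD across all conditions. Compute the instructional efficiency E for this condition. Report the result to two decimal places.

z_P − z_E = 0.848 − (-0.310) = 1.1580.
E = 1.1580 / √2 = 1.1580 / 1.41421 = 0.8188 ≈ 0.82.

0.82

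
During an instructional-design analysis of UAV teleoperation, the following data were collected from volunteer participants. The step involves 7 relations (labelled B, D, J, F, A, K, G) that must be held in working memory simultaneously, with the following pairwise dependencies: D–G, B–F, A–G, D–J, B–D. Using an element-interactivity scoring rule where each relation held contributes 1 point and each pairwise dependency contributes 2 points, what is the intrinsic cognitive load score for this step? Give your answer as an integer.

Count of relations held simultaneously: 7.
Count of pairwise dependencies listed: 5.
Element contribution: 7 × 1 = 7.
Interaction contribution: 5 × 2 = 10.
Intrinsic load = 7 + 10 = 17.

17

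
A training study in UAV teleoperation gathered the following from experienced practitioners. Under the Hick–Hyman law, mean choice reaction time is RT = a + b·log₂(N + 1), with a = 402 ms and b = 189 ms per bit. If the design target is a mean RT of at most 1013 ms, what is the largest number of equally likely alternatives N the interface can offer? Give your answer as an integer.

Set 402 + 189·log₂(N + 1) ≤ 1013.
log₂(N + 1) ≤ (1013 − 402) / 189 = 3.2328.
N + 1 ≤ 2^3.2328 = 9.4009.
N ≤ 8.4009, so the largest integer N is 8.

8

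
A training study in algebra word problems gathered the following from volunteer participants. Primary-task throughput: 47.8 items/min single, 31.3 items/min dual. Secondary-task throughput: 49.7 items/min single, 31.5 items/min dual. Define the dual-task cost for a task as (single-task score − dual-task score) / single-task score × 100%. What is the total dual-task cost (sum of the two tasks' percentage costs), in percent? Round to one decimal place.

71.1

Primary cost = (47.8 − 31.3) / 47.8 × 100% = 34.5188%.
Secondary cost = (49.7 − 31.5) / 49.7 × 100% = 36.6197%.
Total = 34.5188% + 36.6197% = 71.1385% ≈ 71.1%.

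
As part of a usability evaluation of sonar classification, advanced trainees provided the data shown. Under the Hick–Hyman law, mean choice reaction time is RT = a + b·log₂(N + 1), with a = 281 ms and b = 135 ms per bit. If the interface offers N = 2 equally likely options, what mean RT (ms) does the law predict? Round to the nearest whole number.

495

log₂(2 + 1) = log₂(3) = 1.5850.
RT = 281 + 135 × 1.5850 = 281 + 213.9750 = 494.9750 ms.
≈ 495 ms.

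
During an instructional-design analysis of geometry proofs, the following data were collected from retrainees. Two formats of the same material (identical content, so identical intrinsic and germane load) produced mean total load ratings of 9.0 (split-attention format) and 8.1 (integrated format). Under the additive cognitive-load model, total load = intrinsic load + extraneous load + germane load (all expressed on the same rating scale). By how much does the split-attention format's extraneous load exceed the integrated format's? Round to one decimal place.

Intrinsic and germane load are equal across formats, so the difference in total load equals the difference in extraneous load.
Extraneous-load difference = 9.0 − 8.1 = 0.9.

0.9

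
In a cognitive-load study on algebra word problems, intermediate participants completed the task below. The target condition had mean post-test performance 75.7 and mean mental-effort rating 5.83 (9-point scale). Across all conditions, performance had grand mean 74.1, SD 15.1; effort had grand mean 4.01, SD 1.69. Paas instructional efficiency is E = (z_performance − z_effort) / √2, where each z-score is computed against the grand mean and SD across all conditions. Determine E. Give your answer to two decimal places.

z_performance = (75.7 − 74.1) / 15.1 = 1.6000 / 15.1 = 0.1060.
z_effort = (5.83 − 4.01) / 1.69 = 1.8200 / 1.69 = 1.0769.
z_P − z_E = 0.1060 − 1.0769 = -0.9709.
E = -0.9709 / √2 = -0.9709 / 1.41421 = -0.6865 ≈ -0.69.

-0.69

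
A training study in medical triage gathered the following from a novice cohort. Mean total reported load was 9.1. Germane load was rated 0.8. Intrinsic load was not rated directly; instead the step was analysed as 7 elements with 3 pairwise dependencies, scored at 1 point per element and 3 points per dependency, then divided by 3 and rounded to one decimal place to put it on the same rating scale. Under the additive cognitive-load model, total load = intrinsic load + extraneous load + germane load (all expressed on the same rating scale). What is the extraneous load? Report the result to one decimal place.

Intrinsic (element-interactivity): (7 × 1 + 3 × 3) / 3 = 16 / 3 = 5.3333 → 5.3.
extraneous load = total − intrinsic − germane
             = 9.1 − 5.3 − 0.8 = 3.0.

3.0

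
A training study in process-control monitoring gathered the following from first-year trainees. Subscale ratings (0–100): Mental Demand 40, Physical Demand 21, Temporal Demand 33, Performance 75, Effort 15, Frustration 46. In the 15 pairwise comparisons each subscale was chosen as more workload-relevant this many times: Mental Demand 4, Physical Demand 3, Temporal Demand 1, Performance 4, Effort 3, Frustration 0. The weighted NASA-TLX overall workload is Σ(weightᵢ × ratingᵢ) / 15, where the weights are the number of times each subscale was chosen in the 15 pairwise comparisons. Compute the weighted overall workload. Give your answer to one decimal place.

40.1

The tallies are the weights (they sum to 15).
Weighted sum = 4·40 + 3·21 + 1·33 + 4·75 + 3·15 + 0·46
            = 160 + 63 + 33 + 300 + 45 + 0 = 601.
Overall workload = 601 / 15 = 40.0667 ≈ 40.1.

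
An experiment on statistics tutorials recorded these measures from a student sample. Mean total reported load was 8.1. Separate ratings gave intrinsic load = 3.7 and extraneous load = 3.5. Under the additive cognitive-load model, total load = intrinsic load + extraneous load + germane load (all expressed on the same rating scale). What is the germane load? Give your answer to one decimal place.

0.9

germane load = total − intrinsic − extraneous
             = 8.1 − 3.7 − 3.5 = 0.9.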